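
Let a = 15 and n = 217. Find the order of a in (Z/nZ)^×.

10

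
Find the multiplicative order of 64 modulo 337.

7

By Lagrange's theorem, ord_337(64) divides φ(337) = 337 − 1 = 336 = 2^4 · 3 · 7.
Divisors of 336: 1, 2, 3, 4, 6, 7, 8, 12, 14, 16, 21, 24, 28, 42, 48, 56, 84, 112, 168, 336.
Test each divisor d:
64^1 ≡ 64 (mod 337)
64^2 ≡ 52 (mod 337)
64^3 ≡ 295 (mod 337)
64^4 ≡ 8 (mod 337)
64^6 ≡ 79 (mod 337)
64^7 ≡ 1 (mod 337) ✓
Hence ord(64) = 7.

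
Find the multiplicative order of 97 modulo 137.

Since 97 ∈ (Z/137Z)^×, its order divides φ(137) = 137 − 1 = 136 = 2^3 · 17.
Divisors of 136: 1, 2, 4, 8, 17, 34, 68, 136.
Evaluate successive powers at the divisors of 136:
97^1 ≡ 97
97^2 ≡ 93
97^4 ≡ 18
97^8 ≡ 50
97^17 ≡ 10
97^34 ≡ 100
97^68 ≡ 136
97^136 ≡ 1
The smallest such exponent is 136, so the order of 97 is 136.

136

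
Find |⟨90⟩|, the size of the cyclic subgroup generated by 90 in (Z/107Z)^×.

53

ord(90) | φ(107) = 107 − 1 = 106 = 2 · 53.
Divisors of 106: 1, 2, 53, 106.
Evaluate successive powers at the divisors of 106:
90^1 ≡ 90
90^2 ≡ 75
90^53 ≡ 1
Hence ord(90) = 53.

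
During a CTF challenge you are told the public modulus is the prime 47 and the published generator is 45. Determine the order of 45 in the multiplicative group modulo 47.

46

ord(45) | φ(47) = 47 − 1 = 46 = 2 · 23.
Divisors of 46: 1, 2, 23, 46.
Evaluate successive powers at the divisors of 46:
45^1 ≡ 45 (mod 47)
45^2 ≡ 4 (mod 47)
45^23 ≡ 46 (mod 47)
45^46 ≡ 1 (mod 47) ✓
Therefore the multiplicative order of 45 modulo 47 is 46.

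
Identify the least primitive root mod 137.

φ(137) = 137 − 1 = 136 = 2^3 · 17.
g is a primitive root iff g^(136/q) ≢ 1 (mod 137) for each prime q ∈ {2, 17}.
g = 2: 2^68 ≡ 1 — hits 1, so not a primitive root.
g = 3: 3^68 ≡ 136; 3^8 ≡ 122 — none is 1, so 3 is a primitive root.
Hence the least primitive root of 137 is 3.

3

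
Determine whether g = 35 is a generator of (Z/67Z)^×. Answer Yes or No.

No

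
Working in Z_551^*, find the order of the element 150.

Since 150 ∈ (Z/551Z)^×, its order divides φ(551) = φ(19·29) = (19−1)·(29−1) = 18·28 = 504 = 2^3 · 3^2 · 7.
Divisors of 504: 1, 2, 3, 4, 6, 7, 8, 9, 12, 14, 18, 21, 24, 28, 36, 42, 56, 63, 72, 84, 126, 168, 252, 504.
Compute 150^d (mod 551) for the divisors d until we hit 1:
150^1 ≡ 150 (mod 551)
150^2 ≡ 460 (mod 551)
150^3 ≡ 125 (mod 551)
150^4 ≡ 16 (mod 551)
150^6 ≡ 197 (mod 551)
150^7 ≡ 347 (mod 551)
150^8 ≡ 256 (mod 551)
150^9 ≡ 381 (mod 551)
150^12 ≡ 239 (mod 551)
150^14 ≡ 291 (mod 551)
150^18 ≡ 248 (mod 551)
150^21 ≡ 144 (mod 551)
150^24 ≡ 368 (mod 551)
150^28 ≡ 378 (mod 551)
150^36 ≡ 343 (mod 551)
150^42 ≡ 349 (mod 551)
150^56 ≡ 175 (mod 551)
150^63 ≡ 115 (mod 551)
150^72 ≡ 286 (mod 551)
150^84 ≡ 30 (mod 551)
150^126 ≡ 1 (mod 551) ✓
Therefore the multiplicative order of 150 modulo 551 is 126.

126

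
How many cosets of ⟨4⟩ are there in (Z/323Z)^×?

8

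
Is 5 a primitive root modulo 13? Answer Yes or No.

No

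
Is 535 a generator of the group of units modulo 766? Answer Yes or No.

No

φ(766) = φ(2)·φ(383) = 1·382 = 382 = 2 · 191.
An element g generates (Z/766Z)^× iff g^(382/q) ≢ 1 (mod 766) for each prime q ∈ {2, 191}.
535^191 ≡ 1 (mod 766)  [q = 2: ≡ 1 ✗]
535^2 ≡ 507 (mod 766)  [q = 191: ≢ 1 ✓]
The check at q = 2 fails, so 535 generates a proper subgroup.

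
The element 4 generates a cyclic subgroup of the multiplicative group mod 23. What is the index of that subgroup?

2

ord(4) | φ(23) = 23 − 1 = 22 = 2 · 11.
Divisors of 22: 1, 2, 11, 22.
Test each divisor d:
4^1 ≡ 4 (mod 23)
4^2 ≡ 16 (mod 23)
4^11 ≡ 1 (mod 23) ✓
So ord_23(4) = 11, hence |⟨4⟩| = 11.
The index is φ(23) / ord(4) = 22 / 11 = 2.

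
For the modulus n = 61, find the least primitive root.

φ(61) = 61 − 1 = 60 = 2^2 · 3 · 5.
Test candidates g = 2, 3, … against the prime factors q ∈ {2, 3, 5} of φ(61): g is a generator iff g^(60/q) ≢ 1 for every such q.
g = 2: 2^30 ≡ 60; 2^20 ≡ 47; 2^12 ≡ 9 — none is 1, so 2 is a primitive root.
So 2 is the smallest generator of (Z/61Z)^×.

2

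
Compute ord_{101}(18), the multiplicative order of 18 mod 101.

100

By Lagrange's theorem, ord_101(18) divides φ(101) = 101 − 1 = 100 = 2^2 · 5^2.
Divisors of 100: 1, 2, 4, 5, 10, 20, 25, 50, 100.
Evaluate successive powers at the divisors of 100:
18^1 ≡ 18 (mod 101)
18^2 ≡ 21 (mod 101)
18^4 ≡ 37 (mod 101)
18^5 ≡ 60 (mod 101)
18^10 ≡ 65 (mod 101)
18^20 ≡ 84 (mod 101)
18^25 ≡ 91 (mod 101)
18^50 ≡ 100 (mod 101)
18^100 ≡ 1 (mod 101) ✓
The smallest such exponent is 100, so the order of 18 is 100.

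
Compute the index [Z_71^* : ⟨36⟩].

2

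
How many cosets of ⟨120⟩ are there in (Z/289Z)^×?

16

Since 120 ∈ (Z/289Z)^×, its order divides φ(289) = φ(17^2) = 17·(17−1) = 272 = 2^4 · 17.
Divisors of 272: 1, 2, 4, 8, 16, 17, 34, 68, 136, 272.
Evaluate successive powers at the divisors of 272:
120^1 ≡ 120 (mod 289)
120^2 ≡ 239 (mod 289)
120^4 ≡ 188 (mod 289)
120^8 ≡ 86 (mod 289)
120^16 ≡ 171 (mod 289)
120^17 ≡ 1 (mod 289) ✓
So ord_289(120) = 17, hence |⟨120⟩| = 17.
[(Z/289Z)^× : ⟨120⟩] = 272/17 = 16.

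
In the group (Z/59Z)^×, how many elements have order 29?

φ(59) = 59 − 1 = 58 = 2 · 29.
(Z/59Z)^× is cyclic (|G| = 58); a cyclic group of order m has exactly φ(d) elements of each order d | m, and none otherwise.
29 | 58, and φ(29) = 29 − 1 = 28.

28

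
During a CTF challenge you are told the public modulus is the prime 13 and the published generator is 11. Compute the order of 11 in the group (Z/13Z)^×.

ord(11) | φ(13) = 13 − 1 = 12 = 2^2 · 3.
Divisors of 12: 1, 2, 3, 4, 6, 12.
Test each divisor d:
11^1 ≡ 11 (mod 13)
11^2 ≡ 4 (mod 13)
11^3 ≡ 5 (mod 13)
11^4 ≡ 3 (mod 13)
11^6 ≡ 12 (mod 13)
11^12 ≡ 1 (mod 13) ✓
Therefore the multiplicative order of 11 modulo 13 is 12.

12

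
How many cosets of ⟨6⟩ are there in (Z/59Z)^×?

1

The order of 6 must divide φ(59) = 59 − 1 = 58 = 2 · 29.
Divisors of 58: 1, 2, 29, 58.
Evaluate successive powers at the divisors of 58:
6^1 ≡ 6 (mod 59)
6^2 ≡ 36 (mod 59)
6^29 ≡ 58 (mod 59)
6^58 ≡ 1 (mod 59) ✓
Thus |⟨6⟩| = ord(6) = 58.
The index is φ(59) / ord(6) = 58 / 58 = 1.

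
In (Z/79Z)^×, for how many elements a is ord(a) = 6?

φ(79) = 79 − 1 = 78 = 2 · 3 · 13.
Since (Z/79Z)^× is cyclic of order 78, the number of elements of order d is φ(d) when d | 78 and 0 otherwise.
6 = 2 · 3 divides 78, and φ(6) = 2.

2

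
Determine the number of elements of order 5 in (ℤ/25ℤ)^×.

4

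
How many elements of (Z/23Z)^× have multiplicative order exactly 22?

10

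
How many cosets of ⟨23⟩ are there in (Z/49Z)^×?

2

Since 23 ∈ (Z/49Z)^×, its order divides φ(49) = φ(7^2) = 7·(7−1) = 42 = 2 · 3 · 7.
Divisors of 42: 1, 2, 3, 6, 7, 14, 21, 42.
Check 23^d mod 49 for each divisor in increasing order:
23^1 ≡ 23 (mod 49)
23^2 ≡ 39 (mod 49)
23^3 ≡ 15 (mod 49)
23^6 ≡ 29 (mod 49)
23^7 ≡ 30 (mod 49)
23^14 ≡ 18 (mod 49)
23^21 ≡ 1 (mod 49) ✓
The order of 23 is 21, so the subgroup it generates has 21 elements.
The index is φ(49) / ord(23) = 42 / 21 = 2.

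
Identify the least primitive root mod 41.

φ(41) = 41 − 1 = 40 = 2^3 · 5.
Test candidates g = 2, 3, … against the prime factors q ∈ {2, 5} of φ(41): g is a generator iff g^(40/q) ≢ 1 for every such q.
g = 2: 2^20 ≡ 1 — hits 1, so not a primitive root.
g = 3: 3^20 ≡ 40; 3^8 ≡ 1 — hits 1, so not a primitive root.
g = 4: 4^20 ≡ 1 — hits 1, so not a primitive root.
g = 5: 5^20 ≡ 1 — hits 1, so not a primitive root.
g = 6: 6^20 ≡ 40; 6^8 ≡ 10 — none is 1, so 6 is a primitive root.
So 6 is the smallest generator of (Z/41Z)^×.

6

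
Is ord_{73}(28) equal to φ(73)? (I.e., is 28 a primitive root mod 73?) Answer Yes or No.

Yes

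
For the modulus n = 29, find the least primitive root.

2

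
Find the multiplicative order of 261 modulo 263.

262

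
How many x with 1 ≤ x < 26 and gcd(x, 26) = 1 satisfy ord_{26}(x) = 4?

φ(26) = φ(2)·φ(13) = 1·12 = 12 = 2^2 · 3.
(Z/26Z)^× is cyclic (|G| = 12); a cyclic group of order m has exactly φ(d) elements of each order d | m, and none otherwise.
4 = 2^2 divides 12, and φ(4) = 2.

2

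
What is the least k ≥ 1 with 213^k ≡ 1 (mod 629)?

72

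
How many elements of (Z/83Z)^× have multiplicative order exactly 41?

40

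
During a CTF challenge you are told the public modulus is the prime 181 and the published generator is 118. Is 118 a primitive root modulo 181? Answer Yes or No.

Yes

φ(181) = 181 − 1 = 180 = 2^2 · 3^2 · 5.
An element g generates (Z/181Z)^× iff g^(180/q) ≢ 1 (mod 181) for each prime q ∈ {2, 3, 5}.
118^90 ≡ 180 (mod 181)  [q = 2: ≢ 1 ✓]
118^60 ≡ 48 (mod 181)  [q = 3: ≢ 1 ✓]
118^36 ≡ 42 (mod 181)  [q = 5: ≢ 1 ✓]
Every test exponent gives a nontrivial residue, hence 118 generates the full group.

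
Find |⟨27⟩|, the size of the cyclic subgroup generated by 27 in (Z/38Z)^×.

6

By Lagrange's theorem, ord_38(27) divides φ(38) = φ(2)·φ(19) = 1·18 = 18 = 2 · 3^2.
Divisors of 18: 1, 2, 3, 6, 9, 18.
Compute 27^d (mod 38) for the divisors d until we hit 1:
27^1 ≡ 27 (mod 38)
27^2 ≡ 7 (mod 38)
27^3 ≡ 37 (mod 38)
27^6 ≡ 1 (mod 38) ✓
Hence ord(27) = 6.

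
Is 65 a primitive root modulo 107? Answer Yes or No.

Yes

φ(107) = 107 − 1 = 106 = 2 · 53.
65 is a primitive root mod 107 iff 65^(φ(107)/q) ≢ 1 for every prime q | φ(107), i.e. q ∈ {2, 53}.
65^53 ≡ 106 (mod 107)  [q = 2: ≢ 1 ✓]
65^2 ≡ 52 (mod 107)  [q = 53: ≢ 1 ✓]
None equal 1, so ord_107(65) = 106: 65 is a primitive root.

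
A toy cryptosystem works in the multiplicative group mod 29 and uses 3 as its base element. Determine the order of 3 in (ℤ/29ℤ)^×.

28

Since 3 ∈ (Z/29Z)^×, its order divides φ(29) = 29 − 1 = 28 = 2^2 · 7.
Divisors of 28: 1, 2, 4, 7, 14, 28.
Compute 3^d (mod 29) for the divisors d until we hit 1:
3^1 ≡ 3
3^2 ≡ 9
3^4 ≡ 23
3^7 ≡ 12
3^14 ≡ 28
3^28 ≡ 1
So ord_29(3) = 28.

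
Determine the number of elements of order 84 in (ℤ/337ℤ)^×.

φ(337) = 337 − 1 = 336 = 2^4 · 3 · 7.
Since (Z/337Z)^× is cyclic of order 336, the number of elements of order d is φ(d) when d | 336 and 0 otherwise.
84 = 2^2 · 3 · 7 divides 336, and φ(84) = 24.

24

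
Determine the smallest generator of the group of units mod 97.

φ(97) = 97 − 1 = 96 = 2^5 · 3.
g is a primitive root iff g^(96/q) ≢ 1 (mod 97) for each prime q ∈ {2, 3}.
g = 2: 2^48 ≡ 1 — hits 1, so not a primitive root.
g = 3: 3^48 ≡ 1 — hits 1, so not a primitive root.
g = 4: 4^48 ≡ 1 — hits 1, so not a primitive root.
g = 5: 5^48 ≡ 96; 5^32 ≡ 35 — none is 1, so 5 is a primitive root.
The smallest primitive root modulo 97 is 5.

5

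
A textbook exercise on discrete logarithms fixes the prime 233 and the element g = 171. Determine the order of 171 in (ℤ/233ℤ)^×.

ord(171) | φ(233) = 233 − 1 = 232 = 2^3 · 29.
Divisors of 232: 1, 2, 4, 8, 29, 58, 116, 232.
Check 171^d mod 233 for each divisor in increasing order:
171^1 ≡ 171
171^2 ≡ 116
171^4 ≡ 175
171^8 ≡ 102
171^29 ≡ 144
171^58 ≡ 232
171^116 ≡ 1
So ord_233(171) = 116.

116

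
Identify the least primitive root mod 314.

5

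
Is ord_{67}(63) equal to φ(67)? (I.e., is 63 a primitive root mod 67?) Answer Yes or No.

Yes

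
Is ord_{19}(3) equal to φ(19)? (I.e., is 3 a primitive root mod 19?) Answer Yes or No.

φ(19) = 19 − 1 = 18 = 2 · 3^2.
3 is a primitive root mod 19 iff 3^(φ(19)/q) ≢ 1 for every prime q | φ(19), i.e. q ∈ {2, 3}.
3^9 ≡ 18 (mod 19)  [q = 2: ≢ 1 ✓]
3^6 ≡ 7 (mod 19)  [q = 3: ≢ 1 ✓]
All checks pass, so 3 has order 18 and is a primitive root modulo 19.

Yes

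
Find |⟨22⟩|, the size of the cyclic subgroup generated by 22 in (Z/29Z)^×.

The order of 22 must divide φ(29) = 29 − 1 = 28 = 2^2 · 7.
Divisors of 28: 1, 2, 4, 7, 14, 28.
Compute 22^d (mod 29) for the divisors d until we hit 1:
22^1 ≡ 22 (mod 29)
22^2 ≡ 20 (mod 29)
22^4 ≡ 23 (mod 29)
22^7 ≡ 28 (mod 29)
22^14 ≡ 1 (mod 29) ✓
So ord_29(22) = 14.

14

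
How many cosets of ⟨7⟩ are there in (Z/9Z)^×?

Since 7 ∈ (Z/9Z)^×, its order divides φ(9) = φ(3^2) = 3·(3−1) = 6 = 2 · 3.
Divisors of 6: 1, 2, 3, 6.
Check 7^d mod 9 for each divisor in increasing order:
7^1 ≡ 7
7^2 ≡ 4
7^3 ≡ 1
So ord_9(7) = 3, hence |⟨7⟩| = 3.
The index is φ(9) / ord(7) = 6 / 3 = 2.

2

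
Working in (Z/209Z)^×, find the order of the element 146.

90

Since 146 ∈ (Z/209Z)^×, its order divides φ(209) = φ(11·19) = (11−1)·(19−1) = 10·18 = 180 = 2^2 · 3^2 · 5.
Divisors of 180: 1, 2, 3, 4, 5, 6, 9, 10, 12, 15, 18, 20, 30, 36, 45, 60, 90, 180.
Evaluate successive powers at the divisors of 180:
146^1 ≡ 146 (mod 209)
146^2 ≡ 207 (mod 209)
146^3 ≡ 126 (mod 209)
146^4 ≡ 4 (mod 209)
146^5 ≡ 166 (mod 209)
146^6 ≡ 201 (mod 209)
146^9 ≡ 37 (mod 209)
146^10 ≡ 177 (mod 209)
146^12 ≡ 64 (mod 209)
146^15 ≡ 122 (mod 209)
146^18 ≡ 115 (mod 209)
146^20 ≡ 188 (mod 209)
146^30 ≡ 45 (mod 209)
146^36 ≡ 58 (mod 209)
146^45 ≡ 56 (mod 209)
146^60 ≡ 144 (mod 209)
146^90 ≡ 1 (mod 209) ✓
Hence ord(146) = 90.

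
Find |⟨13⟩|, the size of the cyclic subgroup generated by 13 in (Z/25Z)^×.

20

Since 13 ∈ (Z/25Z)^×, its order divides φ(25) = φ(5^2) = 5·(5−1) = 20 = 2^2 · 5.
Divisors of 20: 1, 2, 4, 5, 10, 20.
Compute 13^d (mod 25) for the divisors d until we hit 1:
13^1 ≡ 13 (mod 25)
13^2 ≡ 19 (mod 25)
13^4 ≡ 11 (mod 25)
13^5 ≡ 18 (mod 25)
13^10 ≡ 24 (mod 25)
13^20 ≡ 1 (mod 25) ✓
Hence ord(13) = 20.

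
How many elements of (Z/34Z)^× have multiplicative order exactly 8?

4

φ(34) = φ(2)·φ(17) = 1·16 = 16 = 2^4.
Since (Z/34Z)^× is cyclic of order 16, the number of elements of order d is φ(d) when d | 16 and 0 otherwise.
8 = 2^3 divides 16, and φ(8) = 4.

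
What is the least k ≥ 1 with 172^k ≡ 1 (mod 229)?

38

By Lagrange's theorem, ord_229(172) divides φ(229) = 229 − 1 = 228 = 2^2 · 3 · 19.
Divisors of 228: 1, 2, 3, 4, 6, 12, 19, 38, 57, 76, 114, 228.
Compute 172^d (mod 229) for the divisors d until we hit 1:
172^1 ≡ 172 (mod 229)
172^2 ≡ 43 (mod 229)
172^3 ≡ 68 (mod 229)
172^4 ≡ 17 (mod 229)
172^6 ≡ 44 (mod 229)
172^12 ≡ 104 (mod 229)
172^19 ≡ 228 (mod 229)
172^38 ≡ 1 (mod 229) ✓
So ord_229(172) = 38.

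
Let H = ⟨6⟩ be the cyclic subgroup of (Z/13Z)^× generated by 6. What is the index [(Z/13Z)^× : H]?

1

Since 6 ∈ (Z/13Z)^×, its order divides φ(13) = 13 − 1 = 12 = 2^2 · 3.
Divisors of 12: 1, 2, 3, 4, 6, 12.
Check 6^d mod 13 for each divisor in increasing order:
6^1 ≡ 6 (mod 13)
6^2 ≡ 10 (mod 13)
6^3 ≡ 8 (mod 13)
6^4 ≡ 9 (mod 13)
6^6 ≡ 12 (mod 13)
6^12 ≡ 1 (mod 13) ✓
The order of 6 is 12, so the subgroup it generates has 12 elements.
The index is φ(13) / ord(6) = 12 / 12 = 1.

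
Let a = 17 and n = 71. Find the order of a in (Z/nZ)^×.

ord(17) | φ(71) = 71 − 1 = 70 = 2 · 5 · 7.
Divisors of 70: 1, 2, 5, 7, 10, 14, 35, 70.
Evaluate successive powers at the divisors of 70:
17^1 ≡ 17 (mod 71)
17^2 ≡ 5 (mod 71)
17^5 ≡ 70 (mod 71)
17^7 ≡ 66 (mod 71)
17^10 ≡ 1 (mod 71) ✓
The smallest such exponent is 10, so the order of 17 is 10.

10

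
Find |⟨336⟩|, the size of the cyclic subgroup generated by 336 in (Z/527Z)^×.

12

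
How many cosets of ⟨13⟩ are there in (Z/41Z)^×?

The order of 13 must divide φ(41) = 41 − 1 = 40 = 2^3 · 5.
Divisors of 40: 1, 2, 4, 5, 8, 10, 20, 40.
Test each divisor d:
13^1 ≡ 13 (mod 41)
13^2 ≡ 5 (mod 41)
13^4 ≡ 25 (mod 41)
13^5 ≡ 38 (mod 41)
13^8 ≡ 10 (mod 41)
13^10 ≡ 9 (mod 41)
13^20 ≡ 40 (mod 41)
13^40 ≡ 1 (mod 41) ✓
So ord_41(13) = 40, hence |⟨13⟩| = 40.
The index is φ(41) / ord(13) = 40 / 40 = 1.

1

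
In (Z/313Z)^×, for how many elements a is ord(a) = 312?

96

φ(313) = 313 − 1 = 312 = 2^3 · 3 · 13.
(Z/313Z)^× is cyclic (|G| = 312); a cyclic group of order m has exactly φ(d) elements of each order d | m, and none otherwise.
312 = 2^3 · 3 · 13 divides 312, and φ(312) = 96.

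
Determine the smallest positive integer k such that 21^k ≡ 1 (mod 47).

23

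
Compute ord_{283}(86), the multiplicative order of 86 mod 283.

47

Since 86 ∈ (Z/283Z)^×, its order divides φ(283) = 283 − 1 = 282 = 2 · 3 · 47.
Divisors of 282: 1, 2, 3, 6, 47, 94, 141, 282.
Compute 86^d (mod 283) for the divisors d until we hit 1:
86^1 ≡ 86
86^2 ≡ 38
86^3 ≡ 155
86^6 ≡ 253
86^47 ≡ 1
Hence ord(86) = 47.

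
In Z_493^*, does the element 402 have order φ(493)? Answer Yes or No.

493 = 17 · 29 is a product of two distinct odd primes, so (Z/493Z)^× ≅ (Z/17Z)^× × (Z/29Z)^× is not cyclic.
No primitive root modulo 493 exists; in particular 402 is not one.

No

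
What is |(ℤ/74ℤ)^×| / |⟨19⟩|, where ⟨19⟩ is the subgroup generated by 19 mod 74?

1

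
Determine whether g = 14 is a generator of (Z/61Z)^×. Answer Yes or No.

φ(61) = 61 − 1 = 60 = 2^2 · 3 · 5.
An element g generates (Z/61Z)^× iff g^(60/q) ≢ 1 (mod 61) for each prime q ∈ {2, 3, 5}.
14^30 ≡ 1 (mod 61)  [q = 2: ≡ 1 ✗]
14^20 ≡ 13 (mod 61)  [q = 3: ≢ 1 ✓]
14^12 ≡ 1 (mod 61)  [q = 5: ≡ 1 ✗]
14^30 ≡ 1 shows ord(14) | 30, strictly less than φ(61); not a primitive root.

No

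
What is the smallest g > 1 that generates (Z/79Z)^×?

φ(79) = 79 − 1 = 78 = 2 · 3 · 13.
Test candidates g = 2, 3, … against the prime factors q ∈ {2, 3, 13} of φ(79): g is a generator iff g^(78/q) ≢ 1 for every such q.
g = 2: 2^39 ≡ 1 — hits 1, so not a primitive root.
g = 3: 3^39 ≡ 78; 3^26 ≡ 23; 3^6 ≡ 18 — none is 1, so 3 is a primitive root.
Hence the least primitive root of 79 is 3.

3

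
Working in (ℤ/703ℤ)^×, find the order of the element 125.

By Lagrange's theorem, ord_703(125) divides φ(703) = φ(19·37) = (19−1)·(37−1) = 18·36 = 648 = 2^3 · 3^4.
Divisors of 648: 1, 2, 3, 4, 6, 8, 9, 12, 18, 24, 27, 36, 54, 72, 81, 108, 162, 216, 324, 648.
Test each divisor d:
125^1 ≡ 125 (mod 703)
125^2 ≡ 159 (mod 703)
125^3 ≡ 191 (mod 703)
125^4 ≡ 676 (mod 703)
125^6 ≡ 628 (mod 703)
125^8 ≡ 26 (mod 703)
125^9 ≡ 438 (mod 703)
125^12 ≡ 1 (mod 703) ✓
So ord_703(125) = 12.

12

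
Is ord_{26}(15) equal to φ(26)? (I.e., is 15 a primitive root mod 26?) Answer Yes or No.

Yes

φ(26) = φ(2)·φ(13) = 1·12 = 12 = 2^2 · 3.
15 is a primitive root mod 26 iff 15^(φ(26)/q) ≢ 1 for every prime q | φ(26), i.e. q ∈ {2, 3}.
15^6 ≡ 25 (mod 26)  [q = 2: ≢ 1 ✓]
15^4 ≡ 3 (mod 26)  [q = 3: ≢ 1 ✓]
Every test exponent gives a nontrivial residue, hence 15 generates the full group.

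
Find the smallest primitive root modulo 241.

φ(241) = 241 − 1 = 240 = 2^4 · 3 · 5.
Test candidates g = 2, 3, … against the prime factors q ∈ {2, 3, 5} of φ(241): g is a generator iff g^(240/q) ≢ 1 for every such q.
g = 2: 2^120 ≡ 1 — hits 1, so not a primitive root.
g = 3: 3^120 ≡ 1 — hits 1, so not a primitive root.
g = 4: 4^120 ≡ 1 — hits 1, so not a primitive root.
g = 5: 5^120 ≡ 1 — hits 1, so not a primitive root.
g = 6: 6^120 ≡ 1 — hits 1, so not a primitive root.
g = 7: 7^120 ≡ 240; 7^80 ≡ 15; 7^48 ≡ 91 — none is 1, so 7 is a primitive root.
Hence the least primitive root of 241 is 7.

7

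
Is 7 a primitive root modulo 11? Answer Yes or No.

Yes

φ(11) = 11 − 1 = 10 = 2 · 5.
An element g generates (Z/11Z)^× iff g^(10/q) ≢ 1 (mod 11) for each prime q ∈ {2, 5}.
7^5 ≡ 10 (mod 11)  [q = 2: ≢ 1 ✓]
7^2 ≡ 5 (mod 11)  [q = 5: ≢ 1 ✓]
Every test exponent gives a nontrivial residue, hence 7 generates the full group.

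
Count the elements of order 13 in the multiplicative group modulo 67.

0

φ(67) = 67 − 1 = 66 = 2 · 3 · 11.
(Z/67Z)^× is cyclic (|G| = 66); a cyclic group of order m has exactly φ(d) elements of each order d | m, and none otherwise.
13 does not divide 66, so no element of (Z/67Z)^× has order 13.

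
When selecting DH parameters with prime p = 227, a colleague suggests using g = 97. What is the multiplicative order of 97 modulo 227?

113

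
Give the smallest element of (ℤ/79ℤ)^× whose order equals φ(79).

3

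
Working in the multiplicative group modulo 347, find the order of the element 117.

By Lagrange's theorem, ord_347(117) divides φ(347) = 347 − 1 = 346 = 2 · 173.
Divisors of 346: 1, 2, 173, 346.
Test each divisor d:
117^1 ≡ 117 (mod 347)
117^2 ≡ 156 (mod 347)
117^173 ≡ 1 (mod 347) ✓
Hence ord(117) = 173.

173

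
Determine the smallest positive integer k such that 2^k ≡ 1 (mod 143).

60

Since 2 ∈ (Z/143Z)^×, its order divides φ(143) = φ(11·13) = (11−1)·(13−1) = 10·12 = 120 = 2^3 · 3 · 5.
Divisors of 120: 1, 2, 3, 4, 5, 6, 8, 10, 12, 15, 20, 24, 30, 40, 60, 120.
Test each divisor d:
2^1 ≡ 2 (mod 143)
2^2 ≡ 4 (mod 143)
2^3 ≡ 8 (mod 143)
2^4 ≡ 16 (mod 143)
2^5 ≡ 32 (mod 143)
2^6 ≡ 64 (mod 143)
2^8 ≡ 113 (mod 143)
2^10 ≡ 23 (mod 143)
2^12 ≡ 92 (mod 143)
2^15 ≡ 21 (mod 143)
2^20 ≡ 100 (mod 143)
2^24 ≡ 27 (mod 143)
2^30 ≡ 12 (mod 143)
2^40 ≡ 133 (mod 143)
2^60 ≡ 1 (mod 143) ✓
So ord_143(2) = 60.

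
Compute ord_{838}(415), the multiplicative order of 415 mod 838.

The order of 415 must divide φ(838) = φ(2)·φ(419) = 1·418 = 418 = 2 · 11 · 19.
Divisors of 418: 1, 2, 11, 19, 22, 38, 209, 418.
Compute 415^d (mod 838) for the divisors d until we hit 1:
415^1 ≡ 415
415^2 ≡ 435
415^11 ≡ 305
415^19 ≡ 85
415^22 ≡ 7
415^38 ≡ 521
415^209 ≡ 837
415^418 ≡ 1
So ord_838(415) = 418.

418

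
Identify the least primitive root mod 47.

φ(47) = 47 − 1 = 46 = 2 · 23.
Test candidates g = 2, 3, … against the prime factors q ∈ {2, 23} of φ(47): g is a generator iff g^(46/q) ≢ 1 for every such q.
g = 2: 2^23 ≡ 1 — hits 1, so not a primitive root.
g = 3: 3^23 ≡ 1 — hits 1, so not a primitive root.
g = 4: 4^23 ≡ 1 — hits 1, so not a primitive root.
g = 5: 5^23 ≡ 46; 5^2 ≡ 25 — none is 1, so 5 is a primitive root.
The smallest primitive root modulo 47 is 5.

5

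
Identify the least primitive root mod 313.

10

φ(313) = 313 − 1 = 312 = 2^3 · 3 · 13.
g is a primitive root iff g^(312/q) ≢ 1 (mod 313) for each prime q ∈ {2, 3, 13}.
g = 2: 2^156 ≡ 1 — hits 1, so not a primitive root.
g = 3: 3^156 ≡ 1 — hits 1, so not a primitive root.
g = 4: 4^156 ≡ 1 — hits 1, so not a primitive root.
g = 5: 5^156 ≡ 312; 5^104 ≡ 1 — hits 1, so not a primitive root.
g = 6: 6^156 ≡ 1 — hits 1, so not a primitive root.
g = 7: 7^156 ≡ 312; 7^104 ≡ 1 — hits 1, so not a primitive root.
g = 8: 8^156 ≡ 1 — hits 1, so not a primitive root.
g = 9: 9^156 ≡ 1 — hits 1, so not a primitive root.
g = 10: 10^156 ≡ 312; 10^104 ≡ 214; 10^24 ≡ 103 — none is 1, so 10 is a primitive root.
So 10 is the smallest generator of (Z/313Z)^×.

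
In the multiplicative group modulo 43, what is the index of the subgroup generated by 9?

2

The order of 9 must divide φ(43) = 43 − 1 = 42 = 2 · 3 · 7.
Divisors of 42: 1, 2, 3, 6, 7, 14, 21, 42.
Compute 9^d (mod 43) for the divisors d until we hit 1:
9^1 ≡ 9
9^2 ≡ 38
9^3 ≡ 41
9^6 ≡ 4
9^7 ≡ 36
9^14 ≡ 6
9^21 ≡ 1
Thus |⟨9⟩| = ord(9) = 21.
[(Z/43Z)^× : ⟨9⟩] = 42/21 = 2.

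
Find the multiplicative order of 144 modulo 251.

125

The order of 144 must divide φ(251) = 251 − 1 = 250 = 2 · 5^3.
Divisors of 250: 1, 2, 5, 10, 25, 50, 125, 250.
Compute 144^d (mod 251) for the divisors d until we hit 1:
144^1 ≡ 144 (mod 251)
144^2 ≡ 154 (mod 251)
144^5 ≡ 249 (mod 251)
144^10 ≡ 4 (mod 251)
144^25 ≡ 219 (mod 251)
144^50 ≡ 20 (mod 251)
144^125 ≡ 1 (mod 251) ✓
So ord_251(144) = 125.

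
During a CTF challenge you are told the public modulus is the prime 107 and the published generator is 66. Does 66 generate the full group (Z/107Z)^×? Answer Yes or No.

Yes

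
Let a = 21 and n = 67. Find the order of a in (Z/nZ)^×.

By Lagrange's theorem, ord_67(21) divides φ(67) = 67 − 1 = 66 = 2 · 3 · 11.
Divisors of 66: 1, 2, 3, 6, 11, 22, 33, 66.
Evaluate successive powers at the divisors of 66:
21^1 ≡ 21
21^2 ≡ 39
21^3 ≡ 15
21^6 ≡ 24
21^11 ≡ 37
21^22 ≡ 29
21^33 ≡ 1
The smallest such exponent is 33, so the order of 21 is 33.

33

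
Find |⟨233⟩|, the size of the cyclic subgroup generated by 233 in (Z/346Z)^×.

Since 233 ∈ (Z/346Z)^×, its order divides φ(346) = φ(2)·φ(173) = 1·172 = 172 = 2^2 · 43.
Divisors of 172: 1, 2, 4, 43, 86, 172.
Check 233^d mod 346 for each divisor in increasing order:
233^1 ≡ 233
233^2 ≡ 313
233^4 ≡ 51
233^43 ≡ 1
Therefore the multiplicative order of 233 modulo 346 is 43.

43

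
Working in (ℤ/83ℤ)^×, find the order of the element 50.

82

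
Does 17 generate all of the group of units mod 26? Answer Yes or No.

No

φ(26) = φ(2)·φ(13) = 1·12 = 12 = 2^2 · 3.
It suffices to check that the order of 17 is not a proper divisor of 12: compute 17^(12/q) for q ∈ {2, 3}.
17^6 ≡ 1 (mod 26)  [q = 2: ≡ 1 ✗]
17^4 ≡ 9 (mod 26)  [q = 3: ≢ 1 ✓]
The check at q = 2 fails, so 17 generates a proper subgroup.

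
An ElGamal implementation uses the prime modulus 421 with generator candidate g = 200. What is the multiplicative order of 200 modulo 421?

Since 200 ∈ (Z/421Z)^×, its order divides φ(421) = 421 − 1 = 420 = 2^2 · 3 · 5 · 7.
Divisors of 420: 1, 2, 3, 4, 5, 6, 7, 10, 12, 14, 15, 20, 21, 28, 30, 35, 42, 60, 70, 84, 105, 140, 210, 420.
Test each divisor d:
200^1 ≡ 200 (mod 421)
200^2 ≡ 5 (mod 421)
200^3 ≡ 158 (mod 421)
200^4 ≡ 25 (mod 421)
200^5 ≡ 369 (mod 421)
200^6 ≡ 125 (mod 421)
200^7 ≡ 161 (mod 421)
200^10 ≡ 178 (mod 421)
200^12 ≡ 48 (mod 421)
200^14 ≡ 240 (mod 421)
200^15 ≡ 6 (mod 421)
200^20 ≡ 109 (mod 421)
200^21 ≡ 329 (mod 421)
200^28 ≡ 344 (mod 421)
200^30 ≡ 36 (mod 421)
200^35 ≡ 233 (mod 421)
200^42 ≡ 44 (mod 421)
200^60 ≡ 33 (mod 421)
200^70 ≡ 401 (mod 421)
200^84 ≡ 252 (mod 421)
200^105 ≡ 392 (mod 421)
200^140 ≡ 400 (mod 421)
200^210 ≡ 420 (mod 421)
200^420 ≡ 1 (mod 421) ✓
So ord_421(200) = 420.

420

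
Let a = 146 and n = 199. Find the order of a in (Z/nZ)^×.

ord(146) | φ(199) = 199 − 1 = 198 = 2 · 3^2 · 11.
Divisors of 198: 1, 2, 3, 6, 9, 11, 18, 22, 33, 66, 99, 198.
Compute 146^d (mod 199) for the divisors d until we hit 1:
146^1 ≡ 146 (mod 199)
146^2 ≡ 23 (mod 199)
146^3 ≡ 174 (mod 199)
146^6 ≡ 28 (mod 199)
146^9 ≡ 96 (mod 199)
146^11 ≡ 19 (mod 199)
146^18 ≡ 62 (mod 199)
146^22 ≡ 162 (mod 199)
146^33 ≡ 93 (mod 199)
146^66 ≡ 92 (mod 199)
146^99 ≡ 198 (mod 199)
146^198 ≡ 1 (mod 199) ✓
Hence ord(146) = 198.

198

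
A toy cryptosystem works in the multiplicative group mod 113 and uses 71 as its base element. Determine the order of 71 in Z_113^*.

16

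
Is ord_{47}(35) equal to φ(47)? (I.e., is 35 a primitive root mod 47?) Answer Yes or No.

Yes

φ(47) = 47 − 1 = 46 = 2 · 23.
It suffices to check that the order of 35 is not a proper divisor of 46: compute 35^(46/q) for q ∈ {2, 23}.
35^23 ≡ 46 (mod 47)  [q = 2: ≢ 1 ✓]
35^2 ≡ 3 (mod 47)  [q = 23: ≢ 1 ✓]
Every test exponent gives a nontrivial residue, hence 35 generates the full group.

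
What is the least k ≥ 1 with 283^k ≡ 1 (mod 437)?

198

By Lagrange's theorem, ord_437(283) divides φ(437) = φ(19·23) = (19−1)·(23−1) = 18·22 = 396 = 2^2 · 3^2 · 11.
Divisors of 396: 1, 2, 3, 4, 6, 9, 11, 12, 18, 22, 33, 36, 44, 66, 99, 132, 198, 396.
Test each divisor d:
283^1 ≡ 283
283^2 ≡ 118
283^3 ≡ 182
283^4 ≡ 377
283^6 ≡ 349
283^9 ≡ 153
283^11 ≡ 137
283^12 ≡ 315
283^18 ≡ 248
283^22 ≡ 415
283^33 ≡ 45
283^36 ≡ 324
283^44 ≡ 47
283^66 ≡ 277
283^99 ≡ 229
283^132 ≡ 254
283^198 ≡ 1
Hence ord(283) = 198.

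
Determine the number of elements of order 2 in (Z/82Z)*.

1

φ(82) = φ(2)·φ(41) = 1·40 = 40 = 2^3 · 5.
Since (Z/82Z)^× is cyclic of order 40, the number of elements of order d is φ(d) when d | 40 and 0 otherwise.
2 | 40, and φ(2) = 2 − 1 = 1.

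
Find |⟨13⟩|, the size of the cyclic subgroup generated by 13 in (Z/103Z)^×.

17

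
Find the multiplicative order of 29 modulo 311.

310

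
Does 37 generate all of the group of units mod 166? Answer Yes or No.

No

φ(166) = φ(2)·φ(83) = 1·82 = 82 = 2 · 41.
Test 37^(82/q) mod 166 for each prime factor q of 82:
37^41 ≡ 1 (mod 166)  [q = 2: ≡ 1 ✗]
37^2 ≡ 41 (mod 166)  [q = 41: ≢ 1 ✓]
Since 37^41 ≡ 1, the order of 37 divides 41 < 82, so 37 is not a primitive root.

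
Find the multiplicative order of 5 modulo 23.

22

Since 5 ∈ (Z/23Z)^×, its order divides φ(23) = 23 − 1 = 22 = 2 · 11.
Divisors of 22: 1, 2, 11, 22.
Check 5^d mod 23 for each divisor in increasing order:
5^1 ≡ 5 (mod 23)
5^2 ≡ 2 (mod 23)
5^11 ≡ 22 (mod 23)
5^22 ≡ 1 (mod 23) ✓
So ord_23(5) = 22.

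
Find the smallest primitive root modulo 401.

φ(401) = 401 − 1 = 400 = 2^4 · 5^2.
g is a primitive root iff g^(400/q) ≢ 1 (mod 401) for each prime q ∈ {2, 5}.
g = 2: 2^200 ≡ 1 — hits 1, so not a primitive root.
g = 3: 3^200 ≡ 400; 3^80 ≡ 72 — none is 1, so 3 is a primitive root.
So 3 is the smallest generator of (Z/401Z)^×.

3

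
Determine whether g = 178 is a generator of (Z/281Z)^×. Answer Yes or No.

Yes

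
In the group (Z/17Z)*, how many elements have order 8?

4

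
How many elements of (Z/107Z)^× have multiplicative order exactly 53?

52

φ(107) = 107 − 1 = 106 = 2 · 53.
In a cyclic group of order 106, there are φ(d) elements of order d for each divisor d of 106, and zero for non-divisors.
53 | 106, and φ(53) = 53 − 1 = 52.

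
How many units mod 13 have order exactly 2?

1

φ(13) = 13 − 1 = 12 = 2^2 · 3.
(Z/13Z)^× is cyclic (|G| = 12); a cyclic group of order m has exactly φ(d) elements of each order d | m, and none otherwise.
2 | 12, and φ(2) = 2 − 1 = 1.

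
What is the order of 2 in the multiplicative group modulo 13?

12

ord(2) | φ(13) = 13 − 1 = 12 = 2^2 · 3.
Divisors of 12: 1, 2, 3, 4, 6, 12.
Check 2^d mod 13 for each divisor in increasing order:
2^1 ≡ 2 (mod 13)
2^2 ≡ 4 (mod 13)
2^3 ≡ 8 (mod 13)
2^4 ≡ 3 (mod 13)
2^6 ≡ 12 (mod 13)
2^12 ≡ 1 (mod 13) ✓
Therefore the multiplicative order of 2 modulo 13 is 12.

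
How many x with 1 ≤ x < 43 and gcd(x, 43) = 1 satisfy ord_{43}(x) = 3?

φ(43) = 43 − 1 = 42 = 2 · 3 · 7.
(Z/43Z)^× is cyclic (|G| = 42); a cyclic group of order m has exactly φ(d) elements of each order d | m, and none otherwise.
3 | 42, and φ(3) = 3 − 1 = 2.

2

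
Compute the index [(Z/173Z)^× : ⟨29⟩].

4

ord(29) | φ(173) = 173 − 1 = 172 = 2^2 · 43.
Divisors of 172: 1, 2, 4, 43, 86, 172.
Evaluate successive powers at the divisors of 172:
29^1 ≡ 29
29^2 ≡ 149
29^4 ≡ 57
29^43 ≡ 1
So ord_173(29) = 43, hence |⟨29⟩| = 43.
The index is φ(173) / ord(29) = 172 / 43 = 4.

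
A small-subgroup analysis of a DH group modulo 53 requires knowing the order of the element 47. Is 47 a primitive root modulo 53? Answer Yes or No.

φ(53) = 53 − 1 = 52 = 2^2 · 13.
Test 47^(52/q) mod 53 for each prime factor q of 52:
47^26 ≡ 1 (mod 53)  [q = 2: ≡ 1 ✗]
47^4 ≡ 24 (mod 53)  [q = 13: ≢ 1 ✓]
47^26 ≡ 1 shows ord(47) | 26, strictly less than φ(53); not a primitive root.

No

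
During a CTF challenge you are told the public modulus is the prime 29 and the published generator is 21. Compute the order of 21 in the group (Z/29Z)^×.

ord(21) | φ(29) = 29 − 1 = 28 = 2^2 · 7.
Divisors of 28: 1, 2, 4, 7, 14, 28.
Compute 21^d (mod 29) for the divisors d until we hit 1:
21^1 ≡ 21 (mod 29)
21^2 ≡ 6 (mod 29)
21^4 ≡ 7 (mod 29)
21^7 ≡ 12 (mod 29)
21^14 ≡ 28 (mod 29)
21^28 ≡ 1 (mod 29) ✓
The smallest such exponent is 28, so the order of 21 is 28.

28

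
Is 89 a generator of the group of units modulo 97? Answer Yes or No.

No

φ(97) = 97 − 1 = 96 = 2^5 · 3.
An element g generates (Z/97Z)^× iff g^(96/q) ≢ 1 (mod 97) for each prime q ∈ {2, 3}.
89^48 ≡ 1 (mod 97)  [q = 2: ≡ 1 ✗]
89^32 ≡ 1 (mod 97)  [q = 3: ≡ 1 ✗]
The check at q = 2 fails, so 89 generates a proper subgroup.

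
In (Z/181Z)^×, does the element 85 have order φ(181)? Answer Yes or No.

φ(181) = 181 − 1 = 180 = 2^2 · 3^2 · 5.
Test 85^(180/q) mod 181 for each prime factor q of 180:
85^90 ≡ 180 (mod 181)  [q = 2: ≢ 1 ✓]
85^60 ≡ 48 (mod 181)  [q = 3: ≢ 1 ✓]
85^36 ≡ 59 (mod 181)  [q = 5: ≢ 1 ✓]
All checks pass, so 85 has order 180 and is a primitive root modulo 181.

Yes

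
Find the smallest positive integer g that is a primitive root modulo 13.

2

φ(13) = 13 − 1 = 12 = 2^2 · 3.
g is a primitive root iff g^(12/q) ≢ 1 (mod 13) for each prime q ∈ {2, 3}.
g = 2: 2^6 ≡ 12; 2^4 ≡ 3 — none is 1, so 2 is a primitive root.
Hence the least primitive root of 13 is 2.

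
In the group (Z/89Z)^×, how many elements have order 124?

0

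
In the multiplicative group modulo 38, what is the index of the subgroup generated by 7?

The order of 7 must divide φ(38) = φ(2)·φ(19) = 1·18 = 18 = 2 · 3^2.
Divisors of 18: 1, 2, 3, 6, 9, 18.
Check 7^d mod 38 for each divisor in increasing order:
7^1 ≡ 7 (mod 38)
7^2 ≡ 11 (mod 38)
7^3 ≡ 1 (mod 38) ✓
Thus |⟨7⟩| = ord(7) = 3.
The index is φ(38) / ord(7) = 18 / 3 = 6.

6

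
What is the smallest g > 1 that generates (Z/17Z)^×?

φ(17) = 17 − 1 = 16 = 2^4.
g is a primitive root iff g^(16/q) ≢ 1 (mod 17) for each prime q ∈ {2}.
g = 2: 2^8 ≡ 1 — hits 1, so not a primitive root.
g = 3: 3^8 ≡ 16 — none is 1, so 3 is a primitive root.
So 3 is the smallest generator of (Z/17Z)^×.

3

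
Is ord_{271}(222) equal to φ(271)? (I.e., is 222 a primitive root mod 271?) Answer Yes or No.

φ(271) = 271 − 1 = 270 = 2 · 3^3 · 5.
An element g generates (Z/271Z)^× iff g^(270/q) ≢ 1 (mod 271) for each prime q ∈ {2, 3, 5}.
222^135 ≡ 270 (mod 271)  [q = 2: ≢ 1 ✓]
222^90 ≡ 28 (mod 271)  [q = 3: ≢ 1 ✓]
222^54 ≡ 244 (mod 271)  [q = 5: ≢ 1 ✓]
Every test exponent gives a nontrivial residue, hence 222 generates the full group.

Yes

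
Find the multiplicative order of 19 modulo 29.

ord(19) | φ(29) = 29 − 1 = 28 = 2^2 · 7.
Divisors of 28: 1, 2, 4, 7, 14, 28.
Test each divisor d:
19^1 ≡ 19 (mod 29)
19^2 ≡ 13 (mod 29)
19^4 ≡ 24 (mod 29)
19^7 ≡ 12 (mod 29)
19^14 ≡ 28 (mod 29)
19^28 ≡ 1 (mod 29) ✓
Therefore the multiplicative order of 19 modulo 29 is 28.

28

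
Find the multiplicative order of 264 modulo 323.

By Lagrange's theorem, ord_323(264) divides φ(323) = φ(17·19) = (17−1)·(19−1) = 16·18 = 288 = 2^5 · 3^2.
Divisors of 288: 1, 2, 3, 4, 6, 8, 9, 12, 16, 18, 24, 32, 36, 48, 72, 96, 144, 288.
Evaluate successive powers at the divisors of 288:
264^1 ≡ 264
264^2 ≡ 251
264^3 ≡ 49
264^4 ≡ 16
264^6 ≡ 140
264^8 ≡ 256
264^9 ≡ 77
264^12 ≡ 220
264^16 ≡ 290
264^18 ≡ 115
264^24 ≡ 273
264^32 ≡ 120
264^36 ≡ 305
264^48 ≡ 239
264^72 ≡ 1
Therefore the multiplicative order of 264 modulo 323 is 72.

72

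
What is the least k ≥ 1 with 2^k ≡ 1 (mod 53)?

52

By Lagrange's theorem, ord_53(2) divides φ(53) = 53 − 1 = 52 = 2^2 · 13.
Divisors of 52: 1, 2, 4, 13, 26, 52.
Test each divisor d:
2^1 ≡ 2 (mod 53)
2^2 ≡ 4 (mod 53)
2^4 ≡ 16 (mod 53)
2^13 ≡ 30 (mod 53)
2^26 ≡ 52 (mod 53)
2^52 ≡ 1 (mod 53) ✓
The smallest such exponent is 52, so the order of 2 is 52.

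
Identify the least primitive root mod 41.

φ(41) = 41 − 1 = 40 = 2^3 · 5.
g is a primitive root iff g^(40/q) ≢ 1 (mod 41) for each prime q ∈ {2, 5}.
g = 2: 2^20 ≡ 1 — hits 1, so not a primitive root.
g = 3: 3^20 ≡ 40; 3^8 ≡ 1 — hits 1, so not a primitive root.
g = 4: 4^20 ≡ 1 — hits 1, so not a primitive root.
g = 5: 5^20 ≡ 1 — hits 1, so not a primitive root.
g = 6: 6^20 ≡ 40; 6^8 ≡ 10 — none is 1, so 6 is a primitive root.
Hence the least primitive root of 41 is 6.

6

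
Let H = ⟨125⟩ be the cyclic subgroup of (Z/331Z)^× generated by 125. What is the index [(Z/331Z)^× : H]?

6

The order of 125 must divide φ(331) = 331 − 1 = 330 = 2 · 3 · 5 · 11.
Divisors of 330: 1, 2, 3, 5, 6, 10, 11, 15, 22, 30, 33, 55, 66, 110, 165, 330.
Compute 125^d (mod 331) for the divisors d until we hit 1:
125^1 ≡ 125
125^2 ≡ 68
125^3 ≡ 225
125^5 ≡ 74
125^6 ≡ 313
125^10 ≡ 180
125^11 ≡ 323
125^15 ≡ 80
125^22 ≡ 64
125^30 ≡ 111
125^33 ≡ 150
125^55 ≡ 1
The order of 125 is 55, so the subgroup it generates has 55 elements.
Index = |(Z/331Z)^×| / |⟨125⟩| = 330 / 55 = 6.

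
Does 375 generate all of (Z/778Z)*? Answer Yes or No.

Yes

φ(778) = φ(2)·φ(389) = 1·388 = 388 = 2^2 · 97.
Test 375^(388/q) mod 778 for each prime factor q of 388:
375^194 ≡ 777 (mod 778)  [q = 2: ≢ 1 ✓]
375^4 ≡ 683 (mod 778)  [q = 97: ≢ 1 ✓]
All checks pass, so 375 has order 388 and is a primitive root modulo 778.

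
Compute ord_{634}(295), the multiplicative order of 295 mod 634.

316

The order of 295 must divide φ(634) = φ(2)·φ(317) = 1·316 = 316 = 2^2 · 79.
Divisors of 316: 1, 2, 4, 79, 158, 316.
Check 295^d mod 634 for each divisor in increasing order:
295^1 ≡ 295 (mod 634)
295^2 ≡ 167 (mod 634)
295^4 ≡ 627 (mod 634)
295^79 ≡ 431 (mod 634)
295^158 ≡ 633 (mod 634)
295^316 ≡ 1 (mod 634) ✓
Therefore the multiplicative order of 295 modulo 634 is 316.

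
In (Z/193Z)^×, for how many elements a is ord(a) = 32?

16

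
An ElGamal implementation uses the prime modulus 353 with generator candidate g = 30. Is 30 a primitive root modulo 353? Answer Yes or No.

φ(353) = 353 − 1 = 352 = 2^5 · 11.
It suffices to check that the order of 30 is not a proper divisor of 352: compute 30^(352/q) for q ∈ {2, 11}.
30^176 ≡ 1 (mod 353)  [q = 2: ≡ 1 ✗]
30^32 ≡ 140 (mod 353)  [q = 11: ≢ 1 ✓]
Since 30^176 ≡ 1, the order of 30 divides 176 < 352, so 30 is not a primitive root.

No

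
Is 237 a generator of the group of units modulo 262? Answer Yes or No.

Yes

φ(262) = φ(2)·φ(131) = 1·130 = 130 = 2 · 5 · 13.
237 is a primitive root mod 262 iff 237^(φ(262)/q) ≢ 1 for every prime q | φ(262), i.e. q ∈ {2, 5, 13}.
237^65 ≡ 261 (mod 262)  [q = 2: ≢ 1 ✓]
237^26 ≡ 189 (mod 262)  [q = 5: ≢ 1 ✓]
237^10 ≡ 107 (mod 262)  [q = 13: ≢ 1 ✓]
All checks pass, so 237 has order 130 and is a primitive root modulo 262.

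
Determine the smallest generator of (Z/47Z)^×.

5

φ(47) = 47 − 1 = 46 = 2 · 23.
g is a primitive root iff g^(46/q) ≢ 1 (mod 47) for each prime q ∈ {2, 23}.
g = 2: 2^23 ≡ 1 — hits 1, so not a primitive root.
g = 3: 3^23 ≡ 1 — hits 1, so not a primitive root.
g = 4: 4^23 ≡ 1 — hits 1, so not a primitive root.
g = 5: 5^23 ≡ 46; 5^2 ≡ 25 — none is 1, so 5 is a primitive root.
The smallest primitive root modulo 47 is 5.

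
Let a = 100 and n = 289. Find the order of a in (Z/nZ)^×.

136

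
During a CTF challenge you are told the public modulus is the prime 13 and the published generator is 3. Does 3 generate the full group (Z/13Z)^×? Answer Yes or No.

No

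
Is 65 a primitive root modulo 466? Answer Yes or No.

Yes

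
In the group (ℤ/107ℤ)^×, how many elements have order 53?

φ(107) = 107 − 1 = 106 = 2 · 53.
In a cyclic group of order 106, there are φ(d) elements of order d for each divisor d of 106, and zero for non-divisors.
53 | 106, and φ(53) = 53 − 1 = 52.

52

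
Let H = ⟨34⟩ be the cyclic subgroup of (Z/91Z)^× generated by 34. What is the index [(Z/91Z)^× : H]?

18

The order of 34 must divide φ(91) = φ(7·13) = (7−1)·(13−1) = 6·12 = 72 = 2^3 · 3^2.
Divisors of 72: 1, 2, 3, 4, 6, 8, 9, 12, 18, 24, 36, 72.
Test each divisor d:
34^1 ≡ 34
34^2 ≡ 64
34^3 ≡ 83
34^4 ≡ 1
Thus |⟨34⟩| = ord(34) = 4.
[(Z/91Z)^× : ⟨34⟩] = 72/4 = 18.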